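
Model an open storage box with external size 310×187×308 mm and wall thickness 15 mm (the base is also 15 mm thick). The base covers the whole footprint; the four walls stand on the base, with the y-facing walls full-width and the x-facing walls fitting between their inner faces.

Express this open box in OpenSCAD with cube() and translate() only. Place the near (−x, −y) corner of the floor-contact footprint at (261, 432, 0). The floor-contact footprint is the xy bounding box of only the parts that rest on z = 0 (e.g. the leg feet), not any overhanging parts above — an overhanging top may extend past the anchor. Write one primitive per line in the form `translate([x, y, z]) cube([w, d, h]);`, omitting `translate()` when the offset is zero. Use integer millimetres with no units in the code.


translate([261, 432, 0]) cube([310, 187, 15]);
translate([261, 432, 15]) cube([310, 15, 293]);
translate([261, 604, 15]) cube([310, 15, 293]);
translate([261, 447, 15]) cube([15, 157, 293]);
translate([556, 447, 15]) cube([15, 157, 293]);


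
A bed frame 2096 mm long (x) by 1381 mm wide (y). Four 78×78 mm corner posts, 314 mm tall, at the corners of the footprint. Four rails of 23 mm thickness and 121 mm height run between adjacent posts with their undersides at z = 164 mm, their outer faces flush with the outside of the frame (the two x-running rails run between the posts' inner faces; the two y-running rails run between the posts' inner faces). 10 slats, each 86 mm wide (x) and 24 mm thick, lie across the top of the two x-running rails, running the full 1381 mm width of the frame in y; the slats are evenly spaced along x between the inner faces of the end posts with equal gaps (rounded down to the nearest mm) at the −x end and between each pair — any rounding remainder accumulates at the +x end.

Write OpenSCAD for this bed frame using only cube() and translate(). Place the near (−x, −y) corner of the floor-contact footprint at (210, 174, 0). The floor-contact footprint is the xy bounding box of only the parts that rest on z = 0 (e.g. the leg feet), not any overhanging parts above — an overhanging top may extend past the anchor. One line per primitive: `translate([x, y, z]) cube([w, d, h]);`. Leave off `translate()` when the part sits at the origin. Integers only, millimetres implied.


// slat z = rail_z + rail_h = 164 + 121 = 285
// slat gap = ⌊(1940 − 10·86) / 11⌋ = 98
translate([210, 174, 0]) cube([78, 78, 314]);
translate([210, 1477, 0]) cube([78, 78, 314]);
translate([2228, 174, 0]) cube([78, 78, 314]);
translate([2228, 1477, 0]) cube([78, 78, 314]);
translate([288, 174, 164]) cube([1940, 23, 121]);
translate([288, 1532, 164]) cube([1940, 23, 121]);
translate([210, 252, 164]) cube([23, 1225, 121]);
translate([2283, 252, 164]) cube([23, 1225, 121]);
translate([386, 174, 285]) cube([86, 1381, 24]);
translate([570, 174, 285]) cube([86, 1381, 24]);
translate([754, 174, 285]) cube([86, 1381, 24]);
translate([938, 174, 285]) cube([86, 1381, 24]);
translate([1122, 174, 285]) cube([86, 1381, 24]);
translate([1306, 174, 285]) cube([86, 1381, 24]);
translate([1490, 174, 285]) cube([86, 1381, 24]);
translate([1674, 174, 285]) cube([86, 1381, 24]);
translate([1858, 174, 285]) cube([86, 1381, 24]);
translate([2042, 174, 285]) cube([86, 1381, 24]);


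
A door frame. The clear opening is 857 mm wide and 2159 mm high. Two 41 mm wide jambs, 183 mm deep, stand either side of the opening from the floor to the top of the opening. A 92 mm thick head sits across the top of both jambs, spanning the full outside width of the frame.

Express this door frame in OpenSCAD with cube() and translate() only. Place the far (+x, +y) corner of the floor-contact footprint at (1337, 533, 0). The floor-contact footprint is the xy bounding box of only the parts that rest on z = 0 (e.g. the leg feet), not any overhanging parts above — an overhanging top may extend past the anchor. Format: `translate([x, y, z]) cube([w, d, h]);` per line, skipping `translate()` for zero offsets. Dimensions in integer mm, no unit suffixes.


translate([398, 350, 0]) cube([41, 183, 2159]);
translate([1296, 350, 0]) cube([41, 183, 2159]);
translate([398, 350, 2159]) cube([939, 183, 92]);


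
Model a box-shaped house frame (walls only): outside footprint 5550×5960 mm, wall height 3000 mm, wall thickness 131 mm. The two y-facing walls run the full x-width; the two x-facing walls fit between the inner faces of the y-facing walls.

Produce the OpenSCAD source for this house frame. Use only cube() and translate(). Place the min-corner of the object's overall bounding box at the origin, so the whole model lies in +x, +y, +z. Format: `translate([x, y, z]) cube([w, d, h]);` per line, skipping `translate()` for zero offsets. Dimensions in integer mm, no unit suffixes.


cube([5550, 131, 3000]);
translate([0, 5829, 0]) cube([5550, 131, 3000]);
translate([0, 131, 0]) cube([131, 5698, 3000]);
translate([5419, 131, 0]) cube([131, 5698, 3000]);


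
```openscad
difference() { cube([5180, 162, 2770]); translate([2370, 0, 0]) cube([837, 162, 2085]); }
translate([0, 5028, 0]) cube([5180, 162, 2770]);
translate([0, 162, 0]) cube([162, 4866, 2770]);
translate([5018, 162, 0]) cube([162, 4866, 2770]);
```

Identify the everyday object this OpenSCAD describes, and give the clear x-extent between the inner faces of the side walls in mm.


A single room. The interior width is 4856 mm.

Four walls enclosing a rectangle with a door in the front wall — a room. Outside width 5180 minus two 162 mm walls gives 4856 mm.


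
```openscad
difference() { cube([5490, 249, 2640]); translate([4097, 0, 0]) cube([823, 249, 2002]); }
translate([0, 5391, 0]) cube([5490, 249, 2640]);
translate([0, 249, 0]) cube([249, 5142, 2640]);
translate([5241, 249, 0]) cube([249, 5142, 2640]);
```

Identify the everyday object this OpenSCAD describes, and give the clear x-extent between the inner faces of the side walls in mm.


A single room. The interior width is 4992 mm.

Four walls enclosing a rectangle with a door in the front wall — a room. Outside width 5490 minus two 249 mm walls gives 4992 mm.


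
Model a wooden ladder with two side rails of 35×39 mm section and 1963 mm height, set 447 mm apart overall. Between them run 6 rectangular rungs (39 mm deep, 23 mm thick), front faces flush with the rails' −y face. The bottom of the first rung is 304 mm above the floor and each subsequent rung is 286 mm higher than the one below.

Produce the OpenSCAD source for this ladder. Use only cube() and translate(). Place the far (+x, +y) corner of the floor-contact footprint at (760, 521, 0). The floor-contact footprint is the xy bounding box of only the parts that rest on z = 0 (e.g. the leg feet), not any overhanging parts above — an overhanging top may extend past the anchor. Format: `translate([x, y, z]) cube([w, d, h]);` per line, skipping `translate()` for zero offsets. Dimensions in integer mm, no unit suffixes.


translate([313, 482, 0]) cube([35, 39, 1963]);
translate([725, 482, 0]) cube([35, 39, 1963]);
translate([348, 482, 304]) cube([377, 39, 23]);
translate([348, 482, 590]) cube([377, 39, 23]);
translate([348, 482, 876]) cube([377, 39, 23]);
translate([348, 482, 1162]) cube([377, 39, 23]);
translate([348, 482, 1448]) cube([377, 39, 23]);
translate([348, 482, 1734]) cube([377, 39, 23]);


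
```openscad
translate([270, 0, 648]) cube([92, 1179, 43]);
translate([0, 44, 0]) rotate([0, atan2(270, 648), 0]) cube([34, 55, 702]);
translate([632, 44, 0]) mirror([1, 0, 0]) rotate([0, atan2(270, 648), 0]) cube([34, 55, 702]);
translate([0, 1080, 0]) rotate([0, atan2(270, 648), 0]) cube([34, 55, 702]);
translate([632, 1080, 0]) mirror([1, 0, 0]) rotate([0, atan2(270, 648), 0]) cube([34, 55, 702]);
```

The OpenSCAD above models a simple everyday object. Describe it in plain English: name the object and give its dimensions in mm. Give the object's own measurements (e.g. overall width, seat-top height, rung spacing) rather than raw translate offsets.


A sawhorse. A 92×1179×43 mm beam (x, y, z) sits on two A-frame leg pairs. Each pair is two raked legs of 34×55 mm section (55 mm along y) splaying symmetrically in x. Each leg rises 648 mm vertically over 270 mm of horizontal reach and is 702 mm long along its own axis. Every leg's outer bottom edge rests on the floor and its outer top edge meets a bottom edge of the beam — the left legs (tilting toward +x) meet the beam's −x bottom edge, the right legs (their mirror images, tilting toward −x) meet its +x bottom edge — so the leg tops tuck under the beam, the beam's underside is 648 mm above the floor, and the feet are 632 mm apart outside-to-outside with the beam centred between them. The two leg pairs are set in 44 mm from either end of the beam.


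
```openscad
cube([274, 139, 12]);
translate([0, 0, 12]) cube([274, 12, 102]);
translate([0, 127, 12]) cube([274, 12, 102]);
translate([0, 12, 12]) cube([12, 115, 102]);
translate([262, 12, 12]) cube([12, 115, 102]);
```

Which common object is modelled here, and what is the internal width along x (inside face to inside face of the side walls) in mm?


An open box. The internal width is 250 mm.

A 274×139 base slab with four walls standing on it — an open box. The base is 274 mm wide and the walls are 12 mm thick, so the internal width is 274 − 2 × 12 = 250 mm.


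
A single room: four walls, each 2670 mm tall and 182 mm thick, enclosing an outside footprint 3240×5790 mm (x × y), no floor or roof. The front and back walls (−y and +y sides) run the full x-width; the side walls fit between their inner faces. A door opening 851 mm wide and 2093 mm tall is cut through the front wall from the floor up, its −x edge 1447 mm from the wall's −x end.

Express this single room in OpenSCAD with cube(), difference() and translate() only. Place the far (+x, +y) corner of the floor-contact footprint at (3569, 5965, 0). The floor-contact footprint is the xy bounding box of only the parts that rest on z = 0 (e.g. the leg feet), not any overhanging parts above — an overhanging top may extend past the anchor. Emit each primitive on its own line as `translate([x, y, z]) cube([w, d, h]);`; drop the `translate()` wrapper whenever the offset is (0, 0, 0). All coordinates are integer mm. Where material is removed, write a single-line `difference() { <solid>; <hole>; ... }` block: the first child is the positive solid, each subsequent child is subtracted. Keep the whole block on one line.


difference() { translate([329, 175, 0]) cube([3240, 182, 2670]); translate([1776, 175, 0]) cube([851, 182, 2093]); }
translate([329, 5783, 0]) cube([3240, 182, 2670]);
translate([329, 357, 0]) cube([182, 5426, 2670]);
translate([3387, 357, 0]) cube([182, 5426, 2670]);


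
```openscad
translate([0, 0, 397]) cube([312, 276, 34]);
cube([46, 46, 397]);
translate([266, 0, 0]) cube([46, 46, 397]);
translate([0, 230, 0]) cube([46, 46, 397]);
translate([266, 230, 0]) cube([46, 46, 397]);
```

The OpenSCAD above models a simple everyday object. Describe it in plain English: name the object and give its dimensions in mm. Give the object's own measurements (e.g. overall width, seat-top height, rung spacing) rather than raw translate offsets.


A four-legged stool. The seat is a 312×276×34 mm slab whose top surface is at z = 431 mm; four square legs, each 46×46 mm in cross-section, run from the floor (z = 0) to the underside of the seat, each flush with a corner of the seat.


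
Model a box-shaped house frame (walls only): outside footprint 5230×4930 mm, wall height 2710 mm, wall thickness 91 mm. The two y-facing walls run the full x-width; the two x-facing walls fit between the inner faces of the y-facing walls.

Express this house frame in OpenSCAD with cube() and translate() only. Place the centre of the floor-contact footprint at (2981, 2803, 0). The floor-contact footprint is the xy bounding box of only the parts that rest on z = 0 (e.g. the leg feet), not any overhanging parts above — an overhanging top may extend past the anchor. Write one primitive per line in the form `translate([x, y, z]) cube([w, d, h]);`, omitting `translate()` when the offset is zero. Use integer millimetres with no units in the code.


translate([366, 338, 0]) cube([5230, 91, 2710]);
translate([366, 5177, 0]) cube([5230, 91, 2710]);
translate([366, 429, 0]) cube([91, 4748, 2710]);
translate([5505, 429, 0]) cube([91, 4748, 2710]);


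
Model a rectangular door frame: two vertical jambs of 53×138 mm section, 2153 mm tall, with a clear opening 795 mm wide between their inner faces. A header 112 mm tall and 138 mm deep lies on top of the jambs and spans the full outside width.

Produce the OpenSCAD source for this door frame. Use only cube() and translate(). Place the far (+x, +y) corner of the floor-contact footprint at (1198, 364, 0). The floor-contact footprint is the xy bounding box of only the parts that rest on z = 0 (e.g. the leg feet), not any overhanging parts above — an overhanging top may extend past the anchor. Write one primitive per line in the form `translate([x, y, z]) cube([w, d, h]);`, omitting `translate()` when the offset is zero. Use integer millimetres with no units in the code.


translate([297, 226, 0]) cube([53, 138, 2153]);
translate([1145, 226, 0]) cube([53, 138, 2153]);
translate([297, 226, 2153]) cube([901, 138, 112]);


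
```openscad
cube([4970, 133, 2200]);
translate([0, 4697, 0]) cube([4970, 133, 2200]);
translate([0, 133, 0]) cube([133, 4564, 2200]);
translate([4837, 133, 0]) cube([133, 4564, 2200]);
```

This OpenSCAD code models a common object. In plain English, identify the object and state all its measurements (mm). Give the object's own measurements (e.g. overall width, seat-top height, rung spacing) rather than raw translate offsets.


The wall frame of a small rectangular building: four walls, each 2200 mm tall and 133 mm thick, enclosing a footprint 4970 mm (x) by 4830 mm (y) outside-to-outside, with no floor or roof. The front and back walls (the −y and +y sides) span the full width; the two side walls fit between them.


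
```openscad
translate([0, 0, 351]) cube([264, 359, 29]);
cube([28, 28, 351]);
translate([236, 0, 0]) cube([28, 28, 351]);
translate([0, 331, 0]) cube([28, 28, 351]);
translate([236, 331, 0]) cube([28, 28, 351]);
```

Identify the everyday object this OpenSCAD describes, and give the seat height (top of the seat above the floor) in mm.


A stool. The seat height is 380 mm.

A 264×359×29 slab at z = 351 on four corner posts — a stool. The seat top is 351 + 29 = 380 mm.


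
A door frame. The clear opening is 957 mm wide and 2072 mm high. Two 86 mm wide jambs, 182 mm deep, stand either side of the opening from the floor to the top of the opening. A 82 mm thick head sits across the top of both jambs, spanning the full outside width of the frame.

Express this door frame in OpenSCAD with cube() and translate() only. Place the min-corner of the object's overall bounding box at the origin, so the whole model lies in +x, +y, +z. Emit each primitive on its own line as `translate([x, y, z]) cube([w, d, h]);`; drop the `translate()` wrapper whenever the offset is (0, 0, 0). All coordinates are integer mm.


cube([86, 182, 2072]);
translate([1043, 0, 0]) cube([86, 182, 2072]);
translate([0, 0, 2072]) cube([1129, 182, 82]);


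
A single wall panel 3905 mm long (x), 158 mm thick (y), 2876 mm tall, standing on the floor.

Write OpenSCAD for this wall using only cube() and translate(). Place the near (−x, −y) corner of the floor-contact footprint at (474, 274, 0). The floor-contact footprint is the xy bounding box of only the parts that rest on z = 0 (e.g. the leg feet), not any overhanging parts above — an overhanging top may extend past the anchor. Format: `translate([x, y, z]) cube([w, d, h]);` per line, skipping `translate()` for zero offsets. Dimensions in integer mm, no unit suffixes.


translate([474, 274, 0]) cube([3905, 158, 2876]);


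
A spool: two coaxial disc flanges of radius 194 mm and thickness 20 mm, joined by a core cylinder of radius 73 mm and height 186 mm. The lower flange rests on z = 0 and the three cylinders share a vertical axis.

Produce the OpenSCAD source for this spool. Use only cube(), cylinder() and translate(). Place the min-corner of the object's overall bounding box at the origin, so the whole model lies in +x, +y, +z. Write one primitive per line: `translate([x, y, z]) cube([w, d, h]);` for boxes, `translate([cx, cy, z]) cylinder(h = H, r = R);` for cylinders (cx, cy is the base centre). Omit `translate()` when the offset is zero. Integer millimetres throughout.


translate([194, 194, 0]) cylinder(h = 20, r = 194);
translate([194, 194, 20]) cylinder(h = 186, r = 73);
translate([194, 194, 206]) cylinder(h = 20, r = 194);


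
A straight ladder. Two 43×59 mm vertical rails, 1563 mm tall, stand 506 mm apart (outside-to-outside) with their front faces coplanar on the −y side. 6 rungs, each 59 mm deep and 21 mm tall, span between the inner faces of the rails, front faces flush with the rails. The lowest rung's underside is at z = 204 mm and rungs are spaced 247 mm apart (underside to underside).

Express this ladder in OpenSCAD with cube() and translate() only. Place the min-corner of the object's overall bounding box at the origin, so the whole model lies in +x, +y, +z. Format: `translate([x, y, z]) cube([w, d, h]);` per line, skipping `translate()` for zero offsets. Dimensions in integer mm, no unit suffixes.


cube([43, 59, 1563]);
translate([463, 0, 0]) cube([43, 59, 1563]);
translate([43, 0, 204]) cube([420, 59, 21]);
translate([43, 0, 451]) cube([420, 59, 21]);
translate([43, 0, 698]) cube([420, 59, 21]);
translate([43, 0, 945]) cube([420, 59, 21]);
translate([43, 0, 1192]) cube([420, 59, 21]);
translate([43, 0, 1439]) cube([420, 59, 21]);


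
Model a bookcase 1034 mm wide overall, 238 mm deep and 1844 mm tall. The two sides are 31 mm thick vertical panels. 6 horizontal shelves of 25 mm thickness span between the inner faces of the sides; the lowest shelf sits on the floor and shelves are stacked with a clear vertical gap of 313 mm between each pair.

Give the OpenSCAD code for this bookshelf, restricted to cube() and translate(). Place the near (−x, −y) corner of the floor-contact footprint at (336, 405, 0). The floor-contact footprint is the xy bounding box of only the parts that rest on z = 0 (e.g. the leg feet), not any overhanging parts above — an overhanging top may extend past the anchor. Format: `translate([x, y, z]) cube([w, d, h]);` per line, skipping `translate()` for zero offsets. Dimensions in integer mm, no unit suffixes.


translate([336, 405, 0]) cube([31, 238, 1844]);
translate([1339, 405, 0]) cube([31, 238, 1844]);
translate([367, 405, 0]) cube([972, 238, 25]);
translate([367, 405, 338]) cube([972, 238, 25]);
translate([367, 405, 676]) cube([972, 238, 25]);
translate([367, 405, 1014]) cube([972, 238, 25]);
translate([367, 405, 1352]) cube([972, 238, 25]);
translate([367, 405, 1690]) cube([972, 238, 25]);


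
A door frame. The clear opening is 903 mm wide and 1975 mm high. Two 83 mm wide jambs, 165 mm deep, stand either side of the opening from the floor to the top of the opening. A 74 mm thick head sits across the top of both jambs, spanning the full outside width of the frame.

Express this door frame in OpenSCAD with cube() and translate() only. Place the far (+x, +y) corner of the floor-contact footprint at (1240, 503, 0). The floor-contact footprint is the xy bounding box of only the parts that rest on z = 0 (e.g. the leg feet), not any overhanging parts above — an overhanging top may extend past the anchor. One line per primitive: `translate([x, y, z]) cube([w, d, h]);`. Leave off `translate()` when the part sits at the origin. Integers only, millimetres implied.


translate([171, 338, 0]) cube([83, 165, 1975]);
translate([1157, 338, 0]) cube([83, 165, 1975]);
translate([171, 338, 1975]) cube([1069, 165, 74]);


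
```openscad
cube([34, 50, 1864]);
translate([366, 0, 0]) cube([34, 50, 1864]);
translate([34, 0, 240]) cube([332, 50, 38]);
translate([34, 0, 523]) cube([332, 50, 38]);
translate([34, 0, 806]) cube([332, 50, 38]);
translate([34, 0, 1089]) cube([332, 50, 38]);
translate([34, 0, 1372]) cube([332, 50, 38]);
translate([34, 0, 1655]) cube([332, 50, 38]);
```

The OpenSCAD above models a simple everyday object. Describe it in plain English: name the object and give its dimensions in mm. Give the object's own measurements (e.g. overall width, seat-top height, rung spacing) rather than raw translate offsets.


A straight ladder. Two 34×50 mm vertical rails, 1864 mm tall, stand 400 mm apart (outside-to-outside) with their front faces coplanar on the −y side. 6 rungs, each 50 mm deep and 38 mm tall, span between the inner faces of the rails, front faces flush with the rails. The lowest rung's underside is at z = 240 mm and rungs are spaced 283 mm apart (underside to underside).


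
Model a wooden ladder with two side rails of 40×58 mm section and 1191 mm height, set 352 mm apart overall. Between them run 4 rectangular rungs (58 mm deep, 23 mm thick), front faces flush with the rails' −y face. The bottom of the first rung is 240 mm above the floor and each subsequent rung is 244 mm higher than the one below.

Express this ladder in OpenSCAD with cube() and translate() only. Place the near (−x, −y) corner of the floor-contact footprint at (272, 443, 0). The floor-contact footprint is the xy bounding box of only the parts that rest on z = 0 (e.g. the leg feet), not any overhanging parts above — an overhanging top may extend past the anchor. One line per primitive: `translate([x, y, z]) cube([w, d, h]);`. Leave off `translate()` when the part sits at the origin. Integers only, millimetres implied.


translate([272, 443, 0]) cube([40, 58, 1191]);
translate([584, 443, 0]) cube([40, 58, 1191]);
translate([312, 443, 240]) cube([272, 58, 23]);
translate([312, 443, 484]) cube([272, 58, 23]);
translate([312, 443, 728]) cube([272, 58, 23]);
translate([312, 443, 972]) cube([272, 58, 23]);


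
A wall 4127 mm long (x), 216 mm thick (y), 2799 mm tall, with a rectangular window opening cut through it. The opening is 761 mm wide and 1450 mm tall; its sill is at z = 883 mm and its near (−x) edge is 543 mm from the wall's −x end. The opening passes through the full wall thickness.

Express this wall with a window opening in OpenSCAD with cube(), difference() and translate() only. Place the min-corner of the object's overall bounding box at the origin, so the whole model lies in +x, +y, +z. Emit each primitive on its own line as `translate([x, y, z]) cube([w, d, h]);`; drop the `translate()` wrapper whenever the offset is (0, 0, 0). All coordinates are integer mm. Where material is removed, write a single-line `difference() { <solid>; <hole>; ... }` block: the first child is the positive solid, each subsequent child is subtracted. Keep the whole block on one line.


difference() { cube([4127, 216, 2799]); translate([543, 0, 883]) cube([761, 216, 1450]); }


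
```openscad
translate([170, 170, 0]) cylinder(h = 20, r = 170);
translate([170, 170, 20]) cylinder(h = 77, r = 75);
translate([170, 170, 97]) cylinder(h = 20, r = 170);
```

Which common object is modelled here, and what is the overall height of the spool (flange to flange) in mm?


A spool. The overall height is 117 mm.

Three coaxial cylinders, large–small–large — a spool. Two 20 mm flanges and a 77 mm core give 20 + 77 + 20 = 117 mm.


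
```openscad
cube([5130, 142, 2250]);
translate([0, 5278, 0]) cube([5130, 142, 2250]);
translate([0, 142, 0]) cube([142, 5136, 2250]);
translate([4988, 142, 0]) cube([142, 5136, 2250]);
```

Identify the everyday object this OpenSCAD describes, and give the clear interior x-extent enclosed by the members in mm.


A house (or room) frame. The interior width is 4846 mm.

Four 2250 mm walls enclosing a rectangle with no floor or roof — a room or house frame. Outside width is 5130 mm and wall thickness is 142 mm, so the interior width is 5130 − 2 × 142 = 4846 mm.


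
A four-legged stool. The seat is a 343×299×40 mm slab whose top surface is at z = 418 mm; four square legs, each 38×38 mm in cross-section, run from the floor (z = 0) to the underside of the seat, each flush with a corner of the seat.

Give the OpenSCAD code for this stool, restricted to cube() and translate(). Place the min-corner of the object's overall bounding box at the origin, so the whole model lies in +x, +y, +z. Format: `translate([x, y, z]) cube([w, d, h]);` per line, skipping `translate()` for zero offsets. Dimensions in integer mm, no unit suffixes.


translate([0, 0, 378]) cube([343, 299, 40]);
cube([38, 38, 378]);
translate([305, 0, 0]) cube([38, 38, 378]);
translate([0, 261, 0]) cube([38, 38, 378]);
translate([305, 261, 0]) cube([38, 38, 378]);


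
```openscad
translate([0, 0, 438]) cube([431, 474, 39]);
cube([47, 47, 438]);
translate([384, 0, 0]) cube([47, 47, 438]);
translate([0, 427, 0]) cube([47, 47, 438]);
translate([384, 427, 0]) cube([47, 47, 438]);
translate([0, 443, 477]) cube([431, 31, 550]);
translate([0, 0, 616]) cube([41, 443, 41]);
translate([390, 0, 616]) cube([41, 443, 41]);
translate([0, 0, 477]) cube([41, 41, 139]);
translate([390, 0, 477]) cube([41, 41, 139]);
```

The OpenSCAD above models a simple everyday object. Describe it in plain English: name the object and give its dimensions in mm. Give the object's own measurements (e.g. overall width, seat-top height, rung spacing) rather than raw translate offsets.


A chair. The seat is a 431×474×39 mm slab with its top at z = 477 mm, on four 47×47 mm corner legs (flush with the seat edges, standing on z = 0). A flat backrest 31 mm thick, 550 mm tall, spans the full seat width and rises from the seat top along its +y edge, rear face flush with the rear of the seat. Two armrests of 41×41 mm section run along each side from the seat's front edge to the front of the backrest, top faces 180 mm above the seat top and outer faces flush with the seat's x-edges; a 41×41 mm post under the front of each armrest stands on the seat at the front corner.


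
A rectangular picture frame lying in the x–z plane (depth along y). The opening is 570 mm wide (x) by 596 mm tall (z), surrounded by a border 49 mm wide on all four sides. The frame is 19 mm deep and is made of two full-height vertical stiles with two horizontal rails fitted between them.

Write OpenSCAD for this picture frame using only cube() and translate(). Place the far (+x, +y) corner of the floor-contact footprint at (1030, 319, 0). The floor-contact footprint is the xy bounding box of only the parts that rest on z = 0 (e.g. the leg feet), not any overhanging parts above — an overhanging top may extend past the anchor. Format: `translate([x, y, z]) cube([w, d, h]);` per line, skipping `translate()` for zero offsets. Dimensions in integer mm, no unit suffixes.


translate([362, 300, 0]) cube([49, 19, 694]);
translate([981, 300, 0]) cube([49, 19, 694]);
translate([411, 300, 0]) cube([570, 19, 49]);
translate([411, 300, 645]) cube([570, 19, 49]);


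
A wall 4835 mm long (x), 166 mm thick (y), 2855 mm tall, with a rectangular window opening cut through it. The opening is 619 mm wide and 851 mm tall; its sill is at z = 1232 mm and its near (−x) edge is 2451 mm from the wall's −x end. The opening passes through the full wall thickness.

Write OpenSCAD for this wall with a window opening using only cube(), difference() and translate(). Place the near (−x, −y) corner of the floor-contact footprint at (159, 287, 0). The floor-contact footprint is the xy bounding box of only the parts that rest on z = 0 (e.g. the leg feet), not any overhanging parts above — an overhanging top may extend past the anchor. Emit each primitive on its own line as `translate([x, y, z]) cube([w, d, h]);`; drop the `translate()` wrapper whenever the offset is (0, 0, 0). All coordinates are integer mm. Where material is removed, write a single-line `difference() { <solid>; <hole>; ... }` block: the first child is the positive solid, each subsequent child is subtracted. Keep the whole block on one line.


difference() { translate([159, 287, 0]) cube([4835, 166, 2855]); translate([2610, 287, 1232]) cube([619, 166, 851]); }


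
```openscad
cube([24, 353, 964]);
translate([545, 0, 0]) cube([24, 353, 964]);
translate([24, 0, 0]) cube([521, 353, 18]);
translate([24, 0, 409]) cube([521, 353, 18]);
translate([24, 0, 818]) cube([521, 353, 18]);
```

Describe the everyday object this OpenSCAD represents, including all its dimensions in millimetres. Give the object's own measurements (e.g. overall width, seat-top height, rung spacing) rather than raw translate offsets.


An open bookshelf. Two side panels, each 24 mm thick, 353 mm deep and 964 mm tall, stand 569 mm apart (outside-to-outside). Between them sit 3 shelves, each 18 mm thick and 353 mm deep, spanning the full gap between the sides. The bottom shelf rests on the floor (its underside at z = 0) and the clear gap between one shelf's top and the next shelf's underside is 391 mm.


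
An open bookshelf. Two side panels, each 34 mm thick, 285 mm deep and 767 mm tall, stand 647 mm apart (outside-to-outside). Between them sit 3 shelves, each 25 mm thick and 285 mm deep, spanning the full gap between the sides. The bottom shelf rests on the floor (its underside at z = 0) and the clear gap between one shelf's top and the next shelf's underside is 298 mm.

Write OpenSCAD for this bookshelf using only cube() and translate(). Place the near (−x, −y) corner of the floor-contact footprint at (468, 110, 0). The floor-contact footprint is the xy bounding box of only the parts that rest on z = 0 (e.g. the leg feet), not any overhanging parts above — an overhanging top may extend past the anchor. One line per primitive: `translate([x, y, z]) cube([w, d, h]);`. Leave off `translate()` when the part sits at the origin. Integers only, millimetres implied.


translate([468, 110, 0]) cube([34, 285, 767]);
translate([1081, 110, 0]) cube([34, 285, 767]);
translate([502, 110, 0]) cube([579, 285, 25]);
translate([502, 110, 323]) cube([579, 285, 25]);
translate([502, 110, 646]) cube([579, 285, 25]);


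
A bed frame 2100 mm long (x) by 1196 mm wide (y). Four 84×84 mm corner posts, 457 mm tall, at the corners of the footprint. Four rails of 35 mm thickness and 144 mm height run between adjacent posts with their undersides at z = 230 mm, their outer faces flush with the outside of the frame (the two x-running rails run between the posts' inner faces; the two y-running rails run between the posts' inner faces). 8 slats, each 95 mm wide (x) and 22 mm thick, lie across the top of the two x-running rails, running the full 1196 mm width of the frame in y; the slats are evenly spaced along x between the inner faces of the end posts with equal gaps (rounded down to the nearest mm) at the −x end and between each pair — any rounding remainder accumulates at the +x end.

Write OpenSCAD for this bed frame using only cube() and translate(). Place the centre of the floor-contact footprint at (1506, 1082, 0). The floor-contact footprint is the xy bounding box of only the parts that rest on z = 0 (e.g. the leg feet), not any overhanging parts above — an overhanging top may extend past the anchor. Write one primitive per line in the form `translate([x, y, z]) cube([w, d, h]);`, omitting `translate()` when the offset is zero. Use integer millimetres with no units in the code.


translate([456, 484, 0]) cube([84, 84, 457]);
translate([456, 1596, 0]) cube([84, 84, 457]);
translate([2472, 484, 0]) cube([84, 84, 457]);
translate([2472, 1596, 0]) cube([84, 84, 457]);
translate([540, 484, 230]) cube([1932, 35, 144]);
translate([540, 1645, 230]) cube([1932, 35, 144]);
translate([456, 568, 230]) cube([35, 1028, 144]);
translate([2521, 568, 230]) cube([35, 1028, 144]);
translate([670, 484, 374]) cube([95, 1196, 22]);
translate([895, 484, 374]) cube([95, 1196, 22]);
translate([1120, 484, 374]) cube([95, 1196, 22]);
translate([1345, 484, 374]) cube([95, 1196, 22]);
translate([1570, 484, 374]) cube([95, 1196, 22]);
translate([1795, 484, 374]) cube([95, 1196, 22]);
translate([2020, 484, 374]) cube([95, 1196, 22]);
translate([2245, 484, 374]) cube([95, 1196, 22]);


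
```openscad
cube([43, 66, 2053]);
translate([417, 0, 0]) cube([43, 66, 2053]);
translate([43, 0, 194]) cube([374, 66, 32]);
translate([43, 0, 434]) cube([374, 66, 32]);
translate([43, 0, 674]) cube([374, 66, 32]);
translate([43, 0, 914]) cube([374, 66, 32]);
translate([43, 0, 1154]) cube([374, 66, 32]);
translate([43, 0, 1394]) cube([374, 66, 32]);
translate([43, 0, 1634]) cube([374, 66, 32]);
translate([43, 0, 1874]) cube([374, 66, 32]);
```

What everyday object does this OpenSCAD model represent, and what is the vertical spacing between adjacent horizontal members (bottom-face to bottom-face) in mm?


A ladder. The rung spacing is 240 mm.

Two tall 43×66 posts with 8 short bars between them — a ladder. Adjacent rungs sit at z = 194 and z = 434, so the spacing is 434 − 194 = 240 mm.


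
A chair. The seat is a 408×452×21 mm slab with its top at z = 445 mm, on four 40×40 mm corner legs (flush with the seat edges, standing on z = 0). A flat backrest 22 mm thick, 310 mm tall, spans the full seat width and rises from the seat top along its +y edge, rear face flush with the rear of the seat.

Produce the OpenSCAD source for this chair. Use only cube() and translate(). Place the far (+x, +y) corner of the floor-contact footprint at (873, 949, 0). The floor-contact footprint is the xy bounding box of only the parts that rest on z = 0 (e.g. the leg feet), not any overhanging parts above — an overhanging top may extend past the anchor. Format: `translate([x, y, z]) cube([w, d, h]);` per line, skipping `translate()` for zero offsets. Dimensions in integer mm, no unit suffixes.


// leg_h = 445 - 21 = 424
translate([465, 497, 424]) cube([408, 452, 21]);
translate([465, 497, 0]) cube([40, 40, 424]);
translate([833, 497, 0]) cube([40, 40, 424]);
translate([465, 909, 0]) cube([40, 40, 424]);
translate([833, 909, 0]) cube([40, 40, 424]);
translate([465, 927, 445]) cube([408, 22, 310]);


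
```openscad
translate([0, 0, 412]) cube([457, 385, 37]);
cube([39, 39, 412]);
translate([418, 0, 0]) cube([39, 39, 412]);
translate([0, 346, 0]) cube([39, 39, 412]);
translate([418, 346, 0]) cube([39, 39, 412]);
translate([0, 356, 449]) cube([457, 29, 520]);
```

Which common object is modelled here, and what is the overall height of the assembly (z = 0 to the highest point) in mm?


A chair. The overall height is 969 mm.

A slab on four corner posts with a tall panel at the back — a chair. The seat slab sits at z = 412 with thickness 37, and the 520 mm backrest starts at the seat top, so the overall height is 412 + 37 + 520 = 969 mm.


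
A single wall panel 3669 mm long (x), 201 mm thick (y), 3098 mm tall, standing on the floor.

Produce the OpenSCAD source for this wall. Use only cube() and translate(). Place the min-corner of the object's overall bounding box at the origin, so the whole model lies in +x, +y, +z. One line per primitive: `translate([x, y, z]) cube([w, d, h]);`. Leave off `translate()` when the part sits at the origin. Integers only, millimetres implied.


cube([3669, 201, 3098]);


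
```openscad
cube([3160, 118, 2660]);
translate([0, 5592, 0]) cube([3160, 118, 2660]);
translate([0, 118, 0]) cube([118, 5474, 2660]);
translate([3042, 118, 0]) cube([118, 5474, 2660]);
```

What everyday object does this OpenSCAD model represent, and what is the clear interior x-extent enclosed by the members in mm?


A house (or room) frame. The interior width is 2924 mm.

Four 2660 mm walls enclosing a rectangle with no floor or roof — a room or house frame. Outside width is 3160 mm and wall thickness is 118 mm, so the interior width is 3160 − 2 × 118 = 2924 mm.


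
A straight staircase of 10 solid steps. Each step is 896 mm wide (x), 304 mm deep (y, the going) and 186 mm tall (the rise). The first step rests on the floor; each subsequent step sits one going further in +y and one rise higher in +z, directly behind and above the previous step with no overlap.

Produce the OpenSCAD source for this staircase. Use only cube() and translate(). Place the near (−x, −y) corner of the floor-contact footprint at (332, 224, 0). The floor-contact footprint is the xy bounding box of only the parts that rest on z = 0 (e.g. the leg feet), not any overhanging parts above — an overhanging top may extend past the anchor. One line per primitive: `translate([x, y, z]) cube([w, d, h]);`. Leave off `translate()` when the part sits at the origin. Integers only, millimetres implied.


translate([332, 224, 0]) cube([896, 304, 186]);
translate([332, 528, 186]) cube([896, 304, 186]);
translate([332, 832, 372]) cube([896, 304, 186]);
translate([332, 1136, 558]) cube([896, 304, 186]);
translate([332, 1440, 744]) cube([896, 304, 186]);
translate([332, 1744, 930]) cube([896, 304, 186]);
translate([332, 2048, 1116]) cube([896, 304, 186]);
translate([332, 2352, 1302]) cube([896, 304, 186]);
translate([332, 2656, 1488]) cube([896, 304, 186]);
translate([332, 2960, 1674]) cube([896, 304, 186]);


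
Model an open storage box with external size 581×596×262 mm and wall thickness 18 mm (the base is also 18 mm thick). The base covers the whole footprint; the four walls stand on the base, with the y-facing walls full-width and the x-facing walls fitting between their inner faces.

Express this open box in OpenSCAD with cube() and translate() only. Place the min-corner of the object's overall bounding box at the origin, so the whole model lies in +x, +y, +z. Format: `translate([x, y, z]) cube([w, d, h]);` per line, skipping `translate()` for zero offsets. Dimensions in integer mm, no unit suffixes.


cube([581, 596, 18]);
translate([0, 0, 18]) cube([581, 18, 244]);
translate([0, 578, 18]) cube([581, 18, 244]);
translate([0, 18, 18]) cube([18, 560, 244]);
translate([563, 18, 18]) cube([18, 560, 244]);


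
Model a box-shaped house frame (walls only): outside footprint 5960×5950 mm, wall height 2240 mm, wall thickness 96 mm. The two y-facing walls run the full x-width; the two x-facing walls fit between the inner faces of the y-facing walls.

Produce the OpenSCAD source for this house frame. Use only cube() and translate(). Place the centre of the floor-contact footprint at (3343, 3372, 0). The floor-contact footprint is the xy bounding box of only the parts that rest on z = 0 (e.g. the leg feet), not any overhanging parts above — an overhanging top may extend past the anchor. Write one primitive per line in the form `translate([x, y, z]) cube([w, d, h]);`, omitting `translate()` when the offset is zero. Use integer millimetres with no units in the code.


translate([363, 397, 0]) cube([5960, 96, 2240]);
translate([363, 6251, 0]) cube([5960, 96, 2240]);
translate([363, 493, 0]) cube([96, 5758, 2240]);
translate([6227, 493, 0]) cube([96, 5758, 2240]);


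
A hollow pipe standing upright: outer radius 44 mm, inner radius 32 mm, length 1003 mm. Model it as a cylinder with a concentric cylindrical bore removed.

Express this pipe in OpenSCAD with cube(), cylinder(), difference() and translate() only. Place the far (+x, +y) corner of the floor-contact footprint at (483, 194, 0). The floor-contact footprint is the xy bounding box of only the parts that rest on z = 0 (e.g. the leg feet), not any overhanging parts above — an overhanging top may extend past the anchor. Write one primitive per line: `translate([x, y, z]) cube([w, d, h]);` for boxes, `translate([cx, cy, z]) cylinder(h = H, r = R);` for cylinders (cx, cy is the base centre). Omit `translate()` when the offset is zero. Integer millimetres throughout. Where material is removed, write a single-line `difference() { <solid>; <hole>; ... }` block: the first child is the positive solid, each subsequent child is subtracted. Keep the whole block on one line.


difference() { translate([439, 150, 0]) cylinder(h = 1003, r = 44); translate([439, 150, 0]) cylinder(h = 1003, r = 32); }


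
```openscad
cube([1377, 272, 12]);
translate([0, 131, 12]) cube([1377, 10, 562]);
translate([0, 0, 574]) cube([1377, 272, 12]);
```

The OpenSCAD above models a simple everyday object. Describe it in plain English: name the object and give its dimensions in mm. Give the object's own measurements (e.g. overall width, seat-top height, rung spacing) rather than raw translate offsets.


An I-beam lying along x, 1377 mm long. Overall section height 586 mm. Two flanges 272 mm wide (y) and 12 mm thick, one on the floor and one at the top; a web 10 mm thick runs between them, centred on the flange width.
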